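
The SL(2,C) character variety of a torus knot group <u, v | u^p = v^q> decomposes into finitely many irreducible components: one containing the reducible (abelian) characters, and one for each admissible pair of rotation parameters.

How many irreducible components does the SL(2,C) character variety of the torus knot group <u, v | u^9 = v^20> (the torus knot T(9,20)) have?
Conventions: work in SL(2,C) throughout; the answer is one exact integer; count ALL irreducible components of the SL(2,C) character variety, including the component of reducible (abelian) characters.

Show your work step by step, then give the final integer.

77

Gamma = < u, v | u^9 = v^20 > (torus knot T(9,20)); the central element u^9 = v^20 acts as +I or -I in any irreducible SL(2,C) representation.
On an irreducible component, tr(u) is locked at 2*cos(pi*alpha/9) for some alpha in 1..8, and tr(v) at 2*cos(pi*beta/20) for some beta in 1..19.
Consistency of u^9 = (-1)^alpha I with v^20 = (-1)^beta I forces alpha = beta (mod 2).
Enumerate parity-matched pairs: 4*10 odd-odd plus 4*9 even-even gives 76.
That is 76 components of irreducible characters, and with the reducible (abelian) component the total is 77.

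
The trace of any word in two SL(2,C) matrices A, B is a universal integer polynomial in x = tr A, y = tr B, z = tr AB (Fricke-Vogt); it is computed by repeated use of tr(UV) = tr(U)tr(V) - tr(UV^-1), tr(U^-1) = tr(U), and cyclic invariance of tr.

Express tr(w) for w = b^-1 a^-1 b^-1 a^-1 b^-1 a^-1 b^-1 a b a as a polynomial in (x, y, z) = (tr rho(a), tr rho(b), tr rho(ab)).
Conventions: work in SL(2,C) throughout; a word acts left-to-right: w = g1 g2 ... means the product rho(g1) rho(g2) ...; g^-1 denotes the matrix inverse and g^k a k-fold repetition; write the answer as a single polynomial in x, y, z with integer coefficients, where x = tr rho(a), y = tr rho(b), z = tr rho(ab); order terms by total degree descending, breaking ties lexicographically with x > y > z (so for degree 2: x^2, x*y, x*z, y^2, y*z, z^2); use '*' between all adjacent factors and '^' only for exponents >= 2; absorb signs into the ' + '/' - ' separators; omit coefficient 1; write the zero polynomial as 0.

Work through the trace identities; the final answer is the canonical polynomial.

trace(b^-1) = trace(b) = y
trace(b^-1 a) = trace(a)*trace(b) - trace(a b) = x*y - z
so trace(a^-1 b^-1) = trace(b^-1)*trace(a) - trace(b^-1 a) = z
trace(b^-1 a^-1 b^-1) = trace(a^-1 b^-1)*trace(b) - trace(a^-1) = y*z - x
so trace(a b a) = trace(a)*trace(b a) - trace(b) = x*z - y
so trace(b a b a) = trace(b a)*trace(b a) - trace(1)   [split at repeated b] = z^2 - 2
so trace(a b a b a) = trace(a)*trace(b a b a) - trace(b a b) = x*z^2 - y*z - x
trace(a b a b a b) = trace(a b a b)*trace(a b) - trace(b a)   [split at repeated a] = z^3 - 3*z
trace(b^-1 a b a b a) = trace(a b a b a)*trace(b) - trace(a b a b a b) = x*y*z^2 - y^2*z - z^3 - x*y + 3*z
trace(a^-1 b^-1 a b a b) = trace(b^-1 a b a b)*trace(a) - trace(b^-1 a b a b a) = -x*y*z^2 + x^2*z + y^2*z + z^3 - 3*z
trace(b a b a b) = trace(b)*trace(a b a b) - trace(a b a) = y*z^2 - x*z - y
reduce: trace(b a b a b a b) = trace(b)*trace(a b a b a b) - trace(a b a b a) = y*z^3 - x*z^2 - 2*y*z + x
so trace(b a b a b a b a) = trace(a b)*trace(a b a b a b) - trace(a^-1 b^-1 a^-1 b^-1)   [split at repeated a] = z^4 - 4*z^2 + 2
trace(a b a b a b a^-1 b) = trace(b a b a b a b)*trace(a) - trace(b a b a b a b a) = x*y*z^3 - x^2*z^2 - z^4 - 2*x*y*z + x^2 + 4*z^2 - 2
reduce: trace(b^-1 a b a b a b a^-1) = trace(a b a b a b a^-1)*trace(b) - trace(a b a b a b a^-1 b) = -x*y*z^3 + x^2*z^2 + y^2*z^2 + z^4 + x*y*z - x^2 - y^2 - 4*z^2 + 2
so trace(a^-2 b^-1 a b a b a b) = trace(b^-1 a b a b a b a^-1)*trace(a) - trace(b^-1 a b a b a b) = -x^2*y*z^3 + x^3*z^2 + x*y^2*z^2 + x*z^4 + x^2*y*z - x^3 - x*y^2 - 5*x*z^2 + y*z + 3*x
trace(a^-1 b^-1 a b a b a b^-1 a^-1) = trace(a^-2 b^-1 a b a b a)*trace(b) - trace(a^-2 b^-1 a b a b a b) = x^2*y*z^3 - x^3*z^2 - 2*x*y^2*z^2 - x*z^4 + y^3*z + y*z^3 + x^3 + x*y^2 + 5*x*z^2 - 4*y*z - 3*x
trace(b^2 a b) = trace(b)*trace(b a b) - trace(b a) = y^2*z - x*y - z
trace(b^2 a b a b) = trace(b)*trace(a b a b^2) - trace(a b a b) = y^2*z^2 - x*y*z - y^2 - z^2 + 2
reduce: trace(a^-1 b^2 a b a b) = trace(b^2 a b a b)*trace(a) - trace(b^2 a b a b a) = x*y^2*z^2 - x^2*y*z - y*z^3 - x*y^2 + 2*y*z + x
trace(b a b a b^-1 a^-1 b) = trace(a^-1 b^2 a b a)*trace(b) - trace(a^-1 b^2 a b a b) = -x*y^2*z^2 + x^2*y*z + y^3*z + y*z^3 - 3*y*z - x
trace(b a^-1 b a b a b) = trace(b a b a b^2)*trace(a) - trace(b a b a b^2 a) = x*y^2*z^2 - x^2*y*z - y*z^3 - x*y^2 + 2*y*z + x
trace(b^2 a b a b a b) = trace(b)*trace(b a b a b a b) - trace(b a b a b a) = y^2*z^3 - x*y*z^2 - 2*y^2*z - z^3 + x*y + 3*z
so trace(a b a b a b a) = trace(a)*trace(b a b a b a) - trace(b a b a b) = x*z^3 - y*z^2 - 2*x*z + y
trace(b^2 a b a b a b a) = trace(b)*trace(a b a b a b a b) - trace(a b a b a b a) = y*z^4 - x*z^3 - 3*y*z^2 + 2*x*z + y
reduce: trace(b a b a b a b a^-1 b) = trace(b^2 a b a b a b)*trace(a) - trace(b^2 a b a b a b a) = x*y^2*z^3 - x^2*y*z^2 - y*z^4 - 2*x*y^2*z + x^2*y + 3*y*z^2 + x*z - y
trace(b a b a b a b a b a) = trace(b a)*trace(b a b a b a b a) - trace(b^-1 a^-1 b^-1 a^-1 b^-1 a^-1)   [split at repeated b] = z^5 - 5*z^3 + 5*z
reduce: trace(b a b a b a b a^-1 b a) = trace(b a b a b a b a b)*trace(a) - trace(b a b a b a b a b a) = x*y*z^4 - x^2*z^3 - z^5 - 3*x*y*z^2 + 2*x^2*z + 5*z^3 + x*y - 5*z
reduce: trace(a^-1 b a^-1 b a b a b a b) = trace(b a b a b a b a^-1 b)*trace(a) - trace(b a b a b a b a^-1 b a) = x^2*y^2*z^3 - x^3*y*z^2 - 2*x*y*z^4 - 2*x^2*y^2*z + x^2*z^3 + z^5 + x^3*y + 6*x*y*z^2 - x^2*z - 5*z^3 - 2*x*y + 5*z
trace(a b a b a b^-1 a^-1 b a^-1 b) = trace(a^-1 b a^-1 b a b a b a)*trace(b) - trace(a^-1 b a^-1 b a b a b a b) = -x^2*y^2*z^3 + x^3*y*z^2 + x*y^3*z^2 + 2*x*y*z^4 + x^2*y^2*z - x^2*z^3 - y^2*z^3 - z^5 - x^3*y - x*y^3 - 6*x*y*z^2 + x^2*z + 2*y^2*z + 5*z^3 + 3*x*y - 5*z
so trace(a^-1 b^-1 a b a b a b^-1 a^-1 b) = trace(a b a b a b^-1 a^-1 b a^-1)*trace(b) - trace(a b a b a b^-1 a^-1 b a^-1 b) = x^2*y^2*z^3 - x^3*y*z^2 - 2*x*y^3*z^2 - 2*x*y*z^4 + x^2*z^3 + y^4*z + 2*y^2*z^3 + z^5 + x^3*y + x*y^3 + 6*x*y*z^2 - x^2*z - 5*y^2*z - 5*z^3 - 4*x*y + 5*z
trace(b a b a b^-1 a^-1 b^-1 a^-1 b^-1 a) = trace(a^-1 b^-1 a b a b a b^-1 a^-1)*trace(b) - trace(a^-1 b^-1 a b a b a b^-1 a^-1 b) = x*y*z^4 - x^2*z^3 - y^2*z^3 - z^5 - x*y*z^2 + x^2*z + y^2*z + 5*z^3 + x*y - 5*z
reduce: trace(a b a b^-1 a^-1 b^-1 a^-1 b^-1 a^-1 b) = trace(b a b a b^-1 a^-1 b^-1 a^-1 b^-1)*trace(a) - trace(b a b a b^-1 a^-1 b^-1 a^-1 b^-1 a) = -x*y*z^4 + x^2*z^3 + y^2*z^3 + z^5 + x*y*z^2 - x^2*z - y^2*z - 5*z^3 + 5*z
reduce: trace(b^-1 a^-1 b^-1 a^-1 b^-1 a^-1 b^-1 a b a) = trace(a b a b^-1 a^-1 b^-1 a^-1 b^-1 a^-1)*trace(b) - trace(a b a b^-1 a^-1 b^-1 a^-1 b^-1 a^-1 b) = x*y*z^4 - x^2*z^3 - y^2*z^3 - z^5 - x*y*z^2 + x^2*z + 2*y^2*z + 5*z^3 - x*y - 5*z

x*y*z^4 - x^2*z^3 - y^2*z^3 - z^5 - x*y*z^2 + x^2*z + 2*y^2*z + 5*z^3 - x*y - 5*z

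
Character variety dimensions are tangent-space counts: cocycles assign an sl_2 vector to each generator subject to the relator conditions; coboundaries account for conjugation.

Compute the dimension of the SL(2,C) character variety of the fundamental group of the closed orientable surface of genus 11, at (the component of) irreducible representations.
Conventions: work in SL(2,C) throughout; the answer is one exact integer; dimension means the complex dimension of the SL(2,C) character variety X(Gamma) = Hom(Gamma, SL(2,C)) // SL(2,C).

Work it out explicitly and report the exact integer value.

The genus-11 surface group: 2g = 22 generators, one relator prod [a_i, b_i].
Before the relator condition, cocycle space has dim 3*22 = 66.
At an irreducible rho, H^2 = coker(d_2) vanishes (Poincare duality: H^2 is dual to H^0 = invariants = 0), so d_2 is surjective onto sl_2 and dim Z^1 = 66 - 3 = 63.
dim B^1 = 3 (coboundaries, injective at irreducible rho).
dim H^1 = 63 - 3 = 60 = dim X.

60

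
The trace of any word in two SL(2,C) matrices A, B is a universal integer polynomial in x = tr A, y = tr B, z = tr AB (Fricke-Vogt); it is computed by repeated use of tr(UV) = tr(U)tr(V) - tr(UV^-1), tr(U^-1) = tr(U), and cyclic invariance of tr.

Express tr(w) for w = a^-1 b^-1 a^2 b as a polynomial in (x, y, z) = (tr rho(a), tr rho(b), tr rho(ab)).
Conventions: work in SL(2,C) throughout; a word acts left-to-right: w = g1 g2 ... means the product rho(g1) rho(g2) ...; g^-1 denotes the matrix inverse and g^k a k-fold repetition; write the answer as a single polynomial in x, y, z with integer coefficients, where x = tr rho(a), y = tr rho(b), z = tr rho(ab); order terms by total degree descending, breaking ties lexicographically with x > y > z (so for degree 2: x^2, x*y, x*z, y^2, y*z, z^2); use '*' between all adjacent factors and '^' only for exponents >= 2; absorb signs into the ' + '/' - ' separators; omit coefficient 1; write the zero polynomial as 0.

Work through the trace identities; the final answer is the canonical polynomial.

reduce: trace(a^2 b) = trace(a)*trace(b a) - trace(b)   [square of a] = x*z - y
so trace(a^2) = trace(a)*trace(a) - trace(1)   [square of a] = x^2 - 2
so trace(b a^2 b) = trace(b)*trace(a^2 b) - trace(a^2)   [square of b] = x*y*z - x^2 - y^2 + 2
trace(b a b a) = trace(a b)*trace(a b) - trace(1)   [split at a repeated a] = z^2 - 2
so trace(b a b) = trace(b)*trace(a b) - trace(a)   [square of b] = y*z - x
trace(b a^2 b a) = trace(a)*trace(b a b a) - trace(b a b)   [square of a] = x*z^2 - y*z - x
trace(a^2 b a^-1 b) = trace(b a^2 b)*trace(a) - trace(b a^2 b a)   [inverse elimination on a] = x^2*y*z - x^3 - x*y^2 - x*z^2 + y*z + 3*x
reduce: trace(a^-1 b^-1 a^2 b) = trace(a^2 b a^-1)*trace(b) - trace(a^2 b a^-1 b)   [inverse elimination on b] = -x^2*y*z + x^3 + x*y^2 + x*z^2 - 3*x

-x^2*y*z + x^3 + x*y^2 + x*z^2 - 3*x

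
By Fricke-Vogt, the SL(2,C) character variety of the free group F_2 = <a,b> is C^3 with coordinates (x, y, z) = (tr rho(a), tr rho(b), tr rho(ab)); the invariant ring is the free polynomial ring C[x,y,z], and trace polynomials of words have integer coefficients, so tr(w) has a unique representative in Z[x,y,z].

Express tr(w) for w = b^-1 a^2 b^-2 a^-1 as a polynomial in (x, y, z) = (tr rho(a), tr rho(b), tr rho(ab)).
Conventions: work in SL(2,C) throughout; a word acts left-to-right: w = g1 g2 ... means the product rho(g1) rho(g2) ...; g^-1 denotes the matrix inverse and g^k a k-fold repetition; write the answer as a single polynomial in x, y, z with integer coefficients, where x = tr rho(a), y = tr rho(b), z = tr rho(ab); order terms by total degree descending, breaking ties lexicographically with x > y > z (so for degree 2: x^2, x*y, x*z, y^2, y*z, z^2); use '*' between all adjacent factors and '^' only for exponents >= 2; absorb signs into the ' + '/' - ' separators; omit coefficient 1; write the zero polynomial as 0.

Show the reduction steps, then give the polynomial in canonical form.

x^2*y^2*z - x^3*y - x*y*z^2 - y^2*z + 2*x*y + z

tr(a^2) = tr(a) tr(a) - tr(1) = x^2 - 2
so tr(a^2 b) = tr(a) tr(b a) - tr(b) = x*z - y
so tr(b^-1 a^2) = tr(a^2) tr(b) - tr(a^2 b) = x^2*y - x*z - y
so tr(b^-2 a^2) = tr(b^-1 a^2) tr(b) - tr(b^-1 a^2 b) = x^2*y^2 - x*y*z - x^2 - y^2 + 2
reduce: tr(b^-1 a^2 b^-2) = tr(b^-2 a^2) tr(b) - tr(b^-2 a^2 b) = x^2*y^3 - x*y^2*z - 2*x^2*y - y^3 + x*z + 3*y
tr(a^3) = tr(a) tr(a^2) - tr(a) = x^3 - 3*x
so tr(a^3 b) = tr(a) tr(a b a) - tr(a b) = x^2*z - x*y - z
reduce: tr(b^-1 a^3) = tr(a^3) tr(b) - tr(a^3 b) = x^3*y - x^2*z - 2*x*y + z
reduce: tr(a^2 b^-2 a) = tr(b^-1 a^3) tr(b) - tr(b^-1 a^3 b) = x^3*y^2 - x^2*y*z - x^3 - 2*x*y^2 + y*z + 3*x
so tr(b a b a) = tr(a b) tr(a b) - tr(1)   [split at repeated a] = z^2 - 2
so tr(b a b) = tr(b) tr(a b) - tr(a) = y*z - x
so tr(a b a^2 b) = tr(a) tr(b a b a) - tr(b a b) = x*z^2 - y*z - x
tr(b^-1 a b a^2) = tr(a b a^2) tr(b) - tr(a b a^2 b) = x^2*y*z - x*y^2 - x*z^2 + x
so tr(a^2 b^-2 a b) = tr(b^-1 a b a^2) tr(b) - tr(b^-1 a b a^2 b) = x^2*y^2*z - x*y^3 - x*y*z^2 - x^2*z + 2*x*y + z
tr(b^-1 a^2 b^-2 a) = tr(a^2 b^-2 a) tr(b) - tr(a^2 b^-2 a b) = x^3*y^3 - 2*x^2*y^2*z - x^3*y - x*y^3 + x*y*z^2 + x^2*z + y^2*z + x*y - z
reduce: tr(b^-1 a^2 b^-2 a^-1) = tr(b^-1 a^2 b^-2) tr(a) - tr(b^-1 a^2 b^-2 a) = x^2*y^2*z - x^3*y - x*y*z^2 - y^2*z + 2*x*y + z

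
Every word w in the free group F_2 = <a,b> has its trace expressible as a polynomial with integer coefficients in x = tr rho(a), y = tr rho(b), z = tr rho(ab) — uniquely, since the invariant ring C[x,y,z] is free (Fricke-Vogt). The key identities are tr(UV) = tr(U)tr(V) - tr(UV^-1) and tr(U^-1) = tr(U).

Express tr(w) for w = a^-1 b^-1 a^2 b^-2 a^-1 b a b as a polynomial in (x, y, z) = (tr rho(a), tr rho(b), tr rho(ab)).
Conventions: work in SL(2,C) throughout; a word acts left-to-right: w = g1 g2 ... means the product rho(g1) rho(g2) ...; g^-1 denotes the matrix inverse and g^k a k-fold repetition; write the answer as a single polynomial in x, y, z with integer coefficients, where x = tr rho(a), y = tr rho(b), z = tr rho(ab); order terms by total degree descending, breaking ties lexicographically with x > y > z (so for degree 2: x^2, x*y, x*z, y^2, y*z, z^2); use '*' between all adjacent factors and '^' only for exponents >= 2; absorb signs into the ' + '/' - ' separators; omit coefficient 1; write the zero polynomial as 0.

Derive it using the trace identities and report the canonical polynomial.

x^3*y^3*z^2 - 2*x^4*y^2*z - x^2*y^4*z - 2*x^2*y^2*z^3 + x^5*y + x^3*y^3 + 2*x^3*y*z^2 + x*y*z^4 + 6*x^2*y^2*z + y^4*z + y^2*z^3 - 5*x^3*y - x*y^3 - 4*x*y*z^2 - x^2*z - 5*y^2*z - z^3 + 5*x*y + 3*z

tr(a b a) = tr(a) * tr(b a) - tr(b)  (reduce the a square) = x*z - y
tr(a b a b) = tr(b a) * tr(b a) - tr(1)  (split on b) = z^2 - 2
tr(a b a b^-1) = tr(a b a) * tr(b) - tr(a b a b)  (eliminate b^-1) = x*y*z - y^2 - z^2 + 2
tr(b a b) = tr(b) * tr(a b) - tr(a)  (reduce the b square) = y*z - x
tr(a b a b a) = tr(a) * tr(b a b a) - tr(b a b)  (reduce the a square) = x*z^2 - y*z - x
tr(a b a b a b) = tr(b a b a) * tr(b a) - tr(a b)  (split on b) = z^3 - 3*z
tr(a b a b a b^-1) = tr(a b a b a) * tr(b) - tr(a b a b a b)  (eliminate b^-1) = x*y*z^2 - y^2*z - z^3 - x*y + 3*z
tr(b a b a b^-2 a) = tr(a b a b a b^-1) * tr(b) - tr(a b a b a)  (eliminate b^-1) = x*y^2*z^2 - y^3*z - y*z^3 - x*y^2 - x*z^2 + 4*y*z + x
tr(a b^-2 a^-1 b a b) = tr(b a b a b^-2) * tr(a) - tr(b a b a b^-2 a)  (eliminate a^-1) = -x*y^2*z^2 + x^2*y*z + y^3*z + y*z^3 - 4*y*z + x
tr(b a b a b) = tr(b) * tr(a b a b) - tr(a b a)  (reduce the b square) = y*z^2 - x*z - y
tr(b a b a^-1 b a) = tr(b a b a b) * tr(a) - tr(b a b a b a)  (eliminate a^-1) = x*y*z^2 - x^2*z - z^3 - x*y + 3*z
tr(b^2 a b) = tr(b) * tr(b a b) - tr(b a)  (reduce the b square) = y^2*z - x*y - z
tr(a^2 b^2 a b) = tr(a) * tr(b^2 a b a) - tr(b^2 a b)  (reduce the a square) = x*y*z^2 - x^2*z - y^2*z + z
tr(a^2) = tr(a) * tr(a) - tr(1)  (reduce the a square) = x^2 - 2
tr(a b^2 a) = tr(b) * tr(a^2 b) - tr(a^2)  (reduce the b square) = x*y*z - x^2 - y^2 + 2
tr(a^2 b^2 a) = tr(a) * tr(a b^2 a) - tr(a b^2)  (reduce the a square) = x^2*y*z - x^3 - x*y^2 - y*z + 3*x
tr(b a b^2 a^2 b) = tr(b) * tr(a^2 b^2 a b) - tr(a^2 b^2 a)  (reduce the b square) = x*y^2*z^2 - 2*x^2*y*z - y^3*z + x^3 + x*y^2 + 2*y*z - 3*x
tr(b a b a b^2 a) = tr(b) * tr(a b a b a b) - tr(a b a b a)  (reduce the b square) = y*z^3 - x*z^2 - 2*y*z + x
tr(b a b a b^2) = tr(b) * tr(a b a b^2) - tr(a b a b)  (reduce the b square) = y^2*z^2 - x*y*z - y^2 - z^2 + 2
tr(b a b^2 a^2 b a) = tr(a) * tr(b a b a b^2 a) - tr(b a b a b^2)  (reduce the a square) = x*y*z^3 - x^2*z^2 - y^2*z^2 - x*y*z + x^2 + y^2 + z^2 - 2
tr(b a^2 b a^-1 b a b) = tr(b a b^2 a^2 b) * tr(a) - tr(b a b^2 a^2 b a)  (eliminate a^-1) = x^2*y^2*z^2 - 2*x^3*y*z - x*y^3*z - x*y*z^3 + x^4 + x^2*y^2 + x^2*z^2 + y^2*z^2 + 3*x*y*z - 4*x^2 - y^2 - z^2 + 2
tr(a b a b a^2 b) = tr(a) * tr(b a b a b a) - tr(b a b a b)  (reduce the a square) = x*z^3 - y*z^2 - 2*x*z + y
tr(a b a b a^2) = tr(a) * tr(a b a b a) - tr(a b a b)  (reduce the a square) = x^2*z^2 - x*y*z - x^2 - z^2 + 2
tr(b a b a b a^2 b) = tr(b) * tr(a b a b a^2 b) - tr(a b a b a^2)  (reduce the b square) = x*y*z^3 - x^2*z^2 - y^2*z^2 - x*y*z + x^2 + y^2 + z^2 - 2
tr(b a b a b a b a) = tr(b a b a) * tr(b a b a) - tr(1)  (split on b) = z^4 - 4*z^2 + 2
tr(b a b a b a^2 b a) = tr(a) * tr(b a b a b a b a) - tr(b a b a b a b)  (reduce the a square) = x*z^4 - y*z^3 - 3*x*z^2 + 2*y*z + x
tr(b a^2 b a^-1 b a b a) = tr(b a b a b a^2 b) * tr(a) - tr(b a b a b a^2 b a)  (eliminate a^-1) = x^2*y*z^3 - x^3*z^2 - x*y^2*z^2 - x*z^4 - x^2*y*z + y*z^3 + x^3 + x*y^2 + 4*x*z^2 - 2*y*z - 3*x
tr(a^-1 b a b a^-1 b a^2 b) = tr(b a^2 b a^-1 b a b) * tr(a) - tr(b a^2 b a^-1 b a b a)  (eliminate a^-1) = x^3*y^2*z^2 - 2*x^4*y*z - x^2*y^3*z - 2*x^2*y*z^3 + x^5 + x^3*y^2 + 2*x^3*z^2 + 2*x*y^2*z^2 + x*z^4 + 4*x^2*y*z - y*z^3 - 5*x^3 - 2*x*y^2 - 5*x*z^2 + 2*y*z + 5*x
tr(b^-1 a^-1 b a b a^-1 b a^2) = tr(a^-1 b a b a^-1 b a^2) * tr(b) - tr(a^-1 b a b a^-1 b a^2 b)  (eliminate b^-1) = -x^3*y^2*z^2 + 2*x^4*y*z + x^2*y^3*z + 2*x^2*y*z^3 - x^5 - x^3*y^2 - 2*x^3*z^2 - x*y^2*z^2 - x*z^4 - 5*x^2*y*z + 5*x^3 + x*y^2 + 5*x*z^2 + y*z - 5*x
tr(a^2 b^-2 a^-1 b a b a^-1 b) = tr(b^-1 a^-1 b a b a^-1 b a^2) * tr(b) - tr(b^-1 a^-1 b a b a^-1 b a^2 b)  (eliminate b^-1) = -x^3*y^3*z^2 + 2*x^4*y^2*z + x^2*y^4*z + 2*x^2*y^2*z^3 - x^5*y - x^3*y^3 - 2*x^3*y*z^2 - x*y^3*z^2 - x*y*z^4 - 5*x^2*y^2*z + 5*x^3*y + x*y^3 + 4*x*y*z^2 + x^2*z + y^2*z + z^3 - 4*x*y - 3*z
tr(a^-1 b^-1 a^2 b^-2 a^-1 b a b) = tr(a^2 b^-2 a^-1 b a b a^-1) * tr(b) - tr(a^2 b^-2 a^-1 b a b a^-1 b)  (eliminate b^-1) = x^3*y^3*z^2 - 2*x^4*y^2*z - x^2*y^4*z - 2*x^2*y^2*z^3 + x^5*y + x^3*y^3 + 2*x^3*y*z^2 + x*y*z^4 + 6*x^2*y^2*z + y^4*z + y^2*z^3 - 5*x^3*y - x*y^3 - 4*x*y*z^2 - x^2*z - 5*y^2*z - z^3 + 5*x*y + 3*z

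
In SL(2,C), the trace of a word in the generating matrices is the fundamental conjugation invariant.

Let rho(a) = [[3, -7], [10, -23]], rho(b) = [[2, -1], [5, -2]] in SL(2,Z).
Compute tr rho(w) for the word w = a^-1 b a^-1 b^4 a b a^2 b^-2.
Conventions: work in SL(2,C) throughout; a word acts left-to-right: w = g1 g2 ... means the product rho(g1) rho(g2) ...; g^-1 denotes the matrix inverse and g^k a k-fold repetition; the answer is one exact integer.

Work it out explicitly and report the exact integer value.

-20

rho(a^-1) = [[-23, 7], [-10, 3]]
... * rho(b) = [[2, -1], [5, -2]]  ->  [[-11, 9], [-5, 4]]
... * rho(a^-1) = [[-23, 7], [-10, 3]]  ->  [[163, -50], [75, -23]]
... * rho(b) = [[2, -1], [5, -2]]  ->  [[76, -63], [35, -29]]
... * rho(b) = [[2, -1], [5, -2]]  ->  [[-163, 50], [-75, 23]]
... * rho(b) = [[2, -1], [5, -2]]  ->  [[-76, 63], [-35, 29]]
... * rho(b) = [[2, -1], [5, -2]]  ->  [[163, -50], [75, -23]]
... * rho(a) = [[3, -7], [10, -23]]  ->  [[-11, 9], [-5, 4]]
... * rho(b) = [[2, -1], [5, -2]]  ->  [[23, -7], [10, -3]]
... * rho(a) = [[3, -7], [10, -23]]  ->  [[-1, 0], [0, -1]]
... * rho(a) = [[3, -7], [10, -23]]  ->  [[-3, 7], [-10, 23]]
... * rho(b^-1) = [[-2, 1], [-5, 2]]  ->  [[-29, 11], [-95, 36]]
... * rho(b^-1) = [[-2, 1], [-5, 2]]  ->  [[3, -7], [10, -23]]
tr = 3 + -23 = -20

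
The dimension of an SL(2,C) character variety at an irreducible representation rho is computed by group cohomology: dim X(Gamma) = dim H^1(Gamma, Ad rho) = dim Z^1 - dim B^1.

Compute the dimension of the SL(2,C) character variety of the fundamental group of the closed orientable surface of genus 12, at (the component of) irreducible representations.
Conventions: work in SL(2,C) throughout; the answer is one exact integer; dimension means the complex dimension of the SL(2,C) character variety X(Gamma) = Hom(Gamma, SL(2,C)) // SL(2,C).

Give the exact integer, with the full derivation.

66

pi_1 of the closed genus-12 surface has 24 generators bound by the single product-of-commutators relator.
Unconstrained cocycle data is one sl_2 vector per generator (72 dimensions), cut by the relator condition d_2(z) = 0.
d_2 is surjective at irreducible rho (its cokernel H^2 is dual to H^0 = 0), so dim Z^1 = 72 - 3 = 69.
dim B^1 = 3 (coboundaries, injective at irreducible rho).
dim H^1 = 69 - 3 = 66 = dim X.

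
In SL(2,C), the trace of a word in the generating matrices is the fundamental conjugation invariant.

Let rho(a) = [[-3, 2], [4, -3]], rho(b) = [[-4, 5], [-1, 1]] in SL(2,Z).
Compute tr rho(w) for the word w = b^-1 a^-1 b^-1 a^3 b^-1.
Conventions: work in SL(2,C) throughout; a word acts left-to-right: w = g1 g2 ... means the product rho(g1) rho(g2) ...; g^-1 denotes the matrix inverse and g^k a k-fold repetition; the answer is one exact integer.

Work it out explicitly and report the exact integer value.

30378

rho(b^-1) = [[1, -5], [1, -4]]
... * rho(a^-1) = [[-3, -2], [-4, -3]]  ->  [[17, 13], [13, 10]]
... * rho(b^-1) = [[1, -5], [1, -4]]  ->  [[30, -137], [23, -105]]
... * rho(a) = [[-3, 2], [4, -3]]  ->  [[-638, 471], [-489, 361]]
... * rho(a) = [[-3, 2], [4, -3]]  ->  [[3798, -2689], [2911, -2061]]
... * rho(a) = [[-3, 2], [4, -3]]  ->  [[-22150, 15663], [-16977, 12005]]
... * rho(b^-1) = [[1, -5], [1, -4]]  ->  [[-6487, 48098], [-4972, 36865]]
tr = -6487 + 36865 = 30378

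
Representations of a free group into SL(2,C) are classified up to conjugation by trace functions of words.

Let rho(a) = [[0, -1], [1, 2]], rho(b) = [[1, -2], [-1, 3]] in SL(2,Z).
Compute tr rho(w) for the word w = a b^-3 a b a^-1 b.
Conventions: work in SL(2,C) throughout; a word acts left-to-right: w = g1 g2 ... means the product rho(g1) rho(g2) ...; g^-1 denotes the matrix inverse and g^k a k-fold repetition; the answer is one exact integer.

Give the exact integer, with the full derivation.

-34

rho(a) = [[0, -1], [1, 2]]
... * rho(b^-1) = [[3, 2], [1, 1]]  ->  [[-1, -1], [5, 4]]
... * rho(b^-1) = [[3, 2], [1, 1]]  ->  [[-4, -3], [19, 14]]
... * rho(b^-1) = [[3, 2], [1, 1]]  ->  [[-15, -11], [71, 52]]
... * rho(a) = [[0, -1], [1, 2]]  ->  [[-11, -7], [52, 33]]
... * rho(b) = [[1, -2], [-1, 3]]  ->  [[-4, 1], [19, -5]]
... * rho(a^-1) = [[2, 1], [-1, 0]]  ->  [[-9, -4], [43, 19]]
... * rho(b) = [[1, -2], [-1, 3]]  ->  [[-5, 6], [24, -29]]
tr = -5 + -29 = -34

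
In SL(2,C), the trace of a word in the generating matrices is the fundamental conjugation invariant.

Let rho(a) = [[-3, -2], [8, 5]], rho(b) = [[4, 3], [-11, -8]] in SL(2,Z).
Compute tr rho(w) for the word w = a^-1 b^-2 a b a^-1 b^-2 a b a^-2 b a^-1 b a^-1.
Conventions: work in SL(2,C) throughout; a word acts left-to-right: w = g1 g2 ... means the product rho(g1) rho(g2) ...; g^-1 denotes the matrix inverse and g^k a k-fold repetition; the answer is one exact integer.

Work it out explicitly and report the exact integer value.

rho(a^-1) = [[5, 2], [-8, -3]]
... * rho(b^-1) = [[-8, -3], [11, 4]]  ->  [[-18, -7], [31, 12]]
... * rho(b^-1) = [[-8, -3], [11, 4]]  ->  [[67, 26], [-116, -45]]
... * rho(a) = [[-3, -2], [8, 5]]  ->  [[7, -4], [-12, 7]]
... * rho(b) = [[4, 3], [-11, -8]]  ->  [[72, 53], [-125, -92]]
... * rho(a^-1) = [[5, 2], [-8, -3]]  ->  [[-64, -15], [111, 26]]
... * rho(b^-1) = [[-8, -3], [11, 4]]  ->  [[347, 132], [-602, -229]]
... * rho(b^-1) = [[-8, -3], [11, 4]]  ->  [[-1324, -513], [2297, 890]]
... * rho(a) = [[-3, -2], [8, 5]]  ->  [[-132, 83], [229, -144]]
... * rho(b) = [[4, 3], [-11, -8]]  ->  [[-1441, -1060], [2500, 1839]]
... * rho(a^-1) = [[5, 2], [-8, -3]]  ->  [[1275, 298], [-2212, -517]]
... * rho(a^-1) = [[5, 2], [-8, -3]]  ->  [[3991, 1656], [-6924, -2873]]
... * rho(b) = [[4, 3], [-11, -8]]  ->  [[-2252, -1275], [3907, 2212]]
... * rho(a^-1) = [[5, 2], [-8, -3]]  ->  [[-1060, -679], [1839, 1178]]
... * rho(b) = [[4, 3], [-11, -8]]  ->  [[3229, 2252], [-5602, -3907]]
... * rho(a^-1) = [[5, 2], [-8, -3]]  ->  [[-1871, -298], [3246, 517]]
tr = -1871 + 517 = -1354

-1354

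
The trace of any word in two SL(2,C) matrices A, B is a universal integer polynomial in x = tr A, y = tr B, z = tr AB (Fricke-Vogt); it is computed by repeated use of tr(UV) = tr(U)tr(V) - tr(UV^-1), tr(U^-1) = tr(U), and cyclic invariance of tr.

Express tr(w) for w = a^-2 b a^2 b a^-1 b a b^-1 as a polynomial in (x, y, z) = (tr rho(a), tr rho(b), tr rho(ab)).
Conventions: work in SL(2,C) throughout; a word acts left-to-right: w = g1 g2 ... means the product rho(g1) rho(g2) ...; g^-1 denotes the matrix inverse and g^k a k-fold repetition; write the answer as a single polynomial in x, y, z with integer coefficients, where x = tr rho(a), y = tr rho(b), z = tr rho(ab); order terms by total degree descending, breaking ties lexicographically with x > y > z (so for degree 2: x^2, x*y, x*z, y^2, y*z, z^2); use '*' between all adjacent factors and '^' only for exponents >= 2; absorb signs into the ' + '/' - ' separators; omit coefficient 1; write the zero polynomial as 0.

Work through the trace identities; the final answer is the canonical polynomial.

-x^4*y^2*z^2 + 2*x^5*y*z + 2*x^3*y^3*z + 2*x^3*y*z^3 - x^6 - 2*x^4*y^2 - 2*x^4*z^2 - x^2*y^4 - 3*x^2*y^2*z^2 - x^2*z^4 - 5*x^3*y*z + x*y^3*z + x*y*z^3 + 6*x^4 + 6*x^2*y^2 + 6*x^2*z^2 - 3*x*y*z - 9*x^2 - z^2 + 2

tr(a b a) = tr(a)*tr(b a) - tr(b) = x*z - y
tr(a^3 b) = tr(a)*tr(a b a) - tr(a b) = x^2*z - x*y - z
tr(a^2) = tr(a)*tr(a) - tr(1) = x^2 - 2
tr(a^3) = tr(a)*tr(a^2) - tr(a) = x^3 - 3*x
tr(a^2 b^2 a) = tr(b)*tr(a^3 b) - tr(a^3) = x^2*y*z - x^3 - x*y^2 - y*z + 3*x
tr(b a b a) = tr(a b)*tr(a b) - tr(1) = z^2 - 2
tr(b a b) = tr(b)*tr(a b) - tr(a) = y*z - x
tr(b a^2 b a) = tr(a)*tr(b a b a) - tr(b a b) = x*z^2 - y*z - x
tr(b^2) = tr(b)*tr(b) - tr(1) = y^2 - 2
tr(b a^2 b) = tr(a)*tr(b^2 a) - tr(b^2) = x*y*z - x^2 - y^2 + 2
tr(a^2 b a^2 b) = tr(a)*tr(b a^2 b a) - tr(b a^2 b) = x^2*z^2 - 2*x*y*z + y^2 - 2
tr(a^2 b a^2) = tr(a)*tr(b a^3) - tr(b a^2) = x^3*z - x^2*y - 2*x*z + y
tr(a b a^2 b^2 a) = tr(b)*tr(a^2 b a^2 b) - tr(a^2 b a^2) = x^2*y*z^2 - x^3*z - 2*x*y^2*z + x^2*y + y^3 + 2*x*z - 3*y
tr(b a b a b a) = tr(a b a b)*tr(a b) - tr(b a) = z^3 - 3*z
tr(b a b a b) = tr(b)*tr(a b a b) - tr(a b a) = y*z^2 - x*z - y
tr(a b a b a^2 b) = tr(a)*tr(b a b a b a) - tr(b a b a b) = x*z^3 - y*z^2 - 2*x*z + y
tr(a b a b a^2) = tr(a)*tr(a b a b a) - tr(a b a b) = x^2*z^2 - x*y*z - x^2 - z^2 + 2
tr(a b a^2 b^2 a b) = tr(b)*tr(a b a b a^2 b) - tr(a b a b a^2) = x*y*z^3 - x^2*z^2 - y^2*z^2 - x*y*z + x^2 + y^2 + z^2 - 2
tr(b a^2 b^2 a b^-1 a) = tr(a b a^2 b^2 a)*tr(b) - tr(a b a^2 b^2 a b) = x^2*y^2*z^2 - x^3*y*z - 2*x*y^3*z - x*y*z^3 + x^2*y^2 + x^2*z^2 + y^4 + y^2*z^2 + 3*x*y*z - x^2 - 4*y^2 - z^2 + 2
tr(b a^2 b^2 a b^-1 a^-1) = tr(b a^2 b^2 a b^-1)*tr(a) - tr(b a^2 b^2 a b^-1 a) = -x^2*y^2*z^2 + 2*x^3*y*z + 2*x*y^3*z + x*y*z^3 - x^4 - 2*x^2*y^2 - x^2*z^2 - y^4 - y^2*z^2 - 4*x*y*z + 4*x^2 + 4*y^2 + z^2 - 2
tr(b a b^-1 a^-2 b a^2 b) = tr(b a^2 b^2 a b^-1 a^-1)*tr(a) - tr(b a^2 b^2 a b^-1) = -x^3*y^2*z^2 + 2*x^4*y*z + 2*x^2*y^3*z + x^2*y*z^3 - x^5 - 2*x^3*y^2 - x^3*z^2 - x*y^4 - x*y^2*z^2 - 5*x^2*y*z + 5*x^3 + 5*x*y^2 + x*z^2 + y*z - 5*x
tr(b a b^2) = tr(b)*tr(a b^2) - tr(a b) = y^2*z - x*y - z
tr(b a^2 b a b) = tr(a)*tr(b a b^2 a) - tr(b a b^2) = x*y*z^2 - x^2*z - y^2*z + z
tr(a^-1 b a^2 b a b) = tr(b a^2 b a b)*tr(a) - tr(b a^2 b a b a) = x^2*y*z^2 - x^3*z - x*y^2*z - x*z^3 + y*z^2 + 3*x*z - y
tr(b a b a b^2 a) = tr(b)*tr(a b a b a b) - tr(a b a b a) = y*z^3 - x*z^2 - 2*y*z + x
tr(b a b a b^2) = tr(b)*tr(a b a b^2) - tr(a b a b) = y^2*z^2 - x*y*z - y^2 - z^2 + 2
tr(b a^2 b a b a b) = tr(a)*tr(b a b a b^2 a) - tr(b a b a b^2) = x*y*z^3 - x^2*z^2 - y^2*z^2 - x*y*z + x^2 + y^2 + z^2 - 2
tr(b a b a b a b a) = tr(a b)*tr(a b a b a b) - tr(a^-1 b^-1 a^-1 b^-1) = z^4 - 4*z^2 + 2
tr(b a^2 b a b a b a) = tr(a)*tr(b a b a b a b a) - tr(b a b a b a b) = x*z^4 - y*z^3 - 3*x*z^2 + 2*y*z + x
tr(a^-1 b a^2 b a b a b) = tr(b a^2 b a b a b)*tr(a) - tr(b a^2 b a b a b a) = x^2*y*z^3 - x^3*z^2 - x*y^2*z^2 - x*z^4 - x^2*y*z + y*z^3 + x^3 + x*y^2 + 4*x*z^2 - 2*y*z - 3*x
tr(a^-2 b a^2 b a b a b) = tr(a^-1 b a^2 b a b a b)*tr(a) - tr(a^-1 b a^2 b a b a b a) = x^3*y*z^3 - x^4*z^2 - x^2*y^2*z^2 - x^2*z^4 - x^3*y*z + x^4 + x^2*y^2 + 5*x^2*z^2 + y^2*z^2 - x*y*z - 4*x^2 - y^2 - z^2 + 2
tr(b a b^-1 a^-2 b a^2 b a) = tr(a^-2 b a^2 b a b a)*tr(b) - tr(a^-2 b a^2 b a b a b) = -x^3*y*z^3 + x^4*z^2 + 2*x^2*y^2*z^2 + x^2*z^4 - x*y^3*z - x*y*z^3 - x^4 - x^2*y^2 - 5*x^2*z^2 + 4*x*y*z + 4*x^2 + z^2 - 2
tr(a^-2 b a^2 b a^-1 b a b^-1) = tr(b a b^-1 a^-2 b a^2 b)*tr(a) - tr(b a b^-1 a^-2 b a^2 b a) = -x^4*y^2*z^2 + 2*x^5*y*z + 2*x^3*y^3*z + 2*x^3*y*z^3 - x^6 - 2*x^4*y^2 - 2*x^4*z^2 - x^2*y^4 - 3*x^2*y^2*z^2 - x^2*z^4 - 5*x^3*y*z + x*y^3*z + x*y*z^3 + 6*x^4 + 6*x^2*y^2 + 6*x^2*z^2 - 3*x*y*z - 9*x^2 - z^2 + 2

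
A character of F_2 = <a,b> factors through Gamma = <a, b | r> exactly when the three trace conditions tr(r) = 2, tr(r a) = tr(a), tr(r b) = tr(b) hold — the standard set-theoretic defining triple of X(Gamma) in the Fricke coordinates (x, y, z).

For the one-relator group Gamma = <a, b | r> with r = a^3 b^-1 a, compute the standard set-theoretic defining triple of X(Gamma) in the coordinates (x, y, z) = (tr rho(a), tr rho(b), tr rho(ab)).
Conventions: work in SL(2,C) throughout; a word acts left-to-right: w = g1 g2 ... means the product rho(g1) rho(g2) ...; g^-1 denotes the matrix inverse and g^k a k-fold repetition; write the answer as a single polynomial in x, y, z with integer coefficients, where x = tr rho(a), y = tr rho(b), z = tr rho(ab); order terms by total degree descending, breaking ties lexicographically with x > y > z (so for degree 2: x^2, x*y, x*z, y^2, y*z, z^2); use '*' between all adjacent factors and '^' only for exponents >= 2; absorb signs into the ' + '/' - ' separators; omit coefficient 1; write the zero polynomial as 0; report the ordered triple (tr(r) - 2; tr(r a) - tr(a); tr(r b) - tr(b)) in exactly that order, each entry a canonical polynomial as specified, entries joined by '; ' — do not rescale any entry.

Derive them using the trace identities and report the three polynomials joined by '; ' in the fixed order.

x^4*y - x^3*z - 3*x^2*y + 2*x*z + y - 2; x^5*y - x^4*z - 4*x^3*y + 3*x^2*z + 3*x*y - x - z; x^3*y*z - x^2*y^2 - x^2*z^2 - x*y*z + x^2 + y^2 + z^2 - y - 2

so tr(a^2) = tr(a) tr(a) - tr(1)   [square of a] = x^2 - 2
tr(a^3) = tr(a) tr(a^2) - tr(a)   [square of a] = x^3 - 3*x
tr(a^4) = tr(a) tr(a^3) - tr(a^2)   [square of a] = x^4 - 4*x^2 + 2
tr(b a^2) = tr(a) tr(b a) - tr(b)   [square of a] = x*z - y
reduce: tr(b a^3) = tr(a) tr(b a^2) - tr(b a)   [square of a] = x^2*z - x*y - z
so tr(a^4 b) = tr(a) tr(b a^3) - tr(b a^2)   [square of a] = x^3*z - x^2*y - 2*x*z + y
tr(a^3 b^-1 a) = tr(a^4) tr(b) - tr(a^4 b)   [inverse elimination on b] = x^4*y - x^3*z - 3*x^2*y + 2*x*z + y
tr(a^5) = tr(a) tr(a^4) - tr(a^3) = x^5 - 5*x^3 + 5*x
so tr(a^5 b) = tr(a) tr(a^2 b a^2) - tr(a^2 b a) = x^4*z - x^3*y - 3*x^2*z + 2*x*y + z
tr(a^3 b^-1 a^2) = tr(a^5) tr(b) - tr(a^5 b) = x^5*y - x^4*z - 4*x^3*y + 3*x^2*z + 3*x*y - z
tr(b a b a) = tr(a b) tr(a b) - tr(1)  (split on a) = z^2 - 2
so tr(b a b) = tr(b) tr(a b) - tr(a)  (reduce the b square) = y*z - x
tr(b a b a^2) = tr(a) tr(b a b a) - tr(b a b)  (reduce the a square) = x*z^2 - y*z - x
so tr(a b a^3 b) = tr(a) tr(b a b a^2) - tr(b a b a)  (reduce the a square) = x^2*z^2 - x*y*z - x^2 - z^2 + 2
tr(a^3 b^-1 a b) = tr(a b a^3) tr(b) - tr(a b a^3 b)  (eliminate b^-1) = x^3*y*z - x^2*y^2 - x^2*z^2 - x*y*z + x^2 + y^2 + z^2 - 2
assemble the triple (tr(r) - 2; tr(r a) - x; tr(r b) - y)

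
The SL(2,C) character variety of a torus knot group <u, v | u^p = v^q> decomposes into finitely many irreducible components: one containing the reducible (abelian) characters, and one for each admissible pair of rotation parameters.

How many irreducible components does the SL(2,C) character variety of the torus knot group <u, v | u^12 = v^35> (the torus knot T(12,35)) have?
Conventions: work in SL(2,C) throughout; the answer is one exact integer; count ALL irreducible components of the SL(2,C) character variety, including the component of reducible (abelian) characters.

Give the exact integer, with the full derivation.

188

In the torus knot group T(12,35), u^12 = v^35 is central, so an irreducible representation sends it to +I or -I (Schur).
This locks tr(u) to 2*cos(pi*alpha/12), alpha in 1..11, and tr(v) to 2*cos(pi*beta/35), beta in 1..34, on each component of irreducible characters.
Consistency of u^12 = (-1)^alpha I with v^35 = (-1)^beta I forces alpha = beta (mod 2).
Enumerate parity-matched pairs: 6*17 odd-odd plus 5*17 even-even gives 187.
components with irreducible characters: 187; plus the single component of reducible (abelian) characters: total 188.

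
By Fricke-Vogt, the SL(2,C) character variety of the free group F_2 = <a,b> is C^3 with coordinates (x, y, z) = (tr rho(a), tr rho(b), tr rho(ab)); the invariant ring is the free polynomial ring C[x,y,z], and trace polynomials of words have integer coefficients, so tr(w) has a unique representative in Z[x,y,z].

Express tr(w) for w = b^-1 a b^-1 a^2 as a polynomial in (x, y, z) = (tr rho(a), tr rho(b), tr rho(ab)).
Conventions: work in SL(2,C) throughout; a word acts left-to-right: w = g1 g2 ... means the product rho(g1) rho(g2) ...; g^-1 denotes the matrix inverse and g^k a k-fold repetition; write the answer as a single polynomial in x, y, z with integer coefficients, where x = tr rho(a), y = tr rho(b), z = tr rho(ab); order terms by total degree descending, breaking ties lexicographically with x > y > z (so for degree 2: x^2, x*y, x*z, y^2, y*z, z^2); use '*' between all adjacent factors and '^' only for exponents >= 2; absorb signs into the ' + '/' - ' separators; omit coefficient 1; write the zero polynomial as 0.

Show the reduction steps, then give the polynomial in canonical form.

x^3*y^2 - 2*x^2*y*z - x*y^2 + x*z^2 + y*z - x

use: tr(a^2) = tr(a)*tr(a) - tr(1)   [square of a] = x^2 - 2
tr(a^3) = tr(a)*tr(a^2) - tr(a)   [square of a] = x^3 - 3*x
use: tr(a b a) = tr(a)*tr(b a) - tr(b)   [square of a] = x*z - y
apply: tr(a^3 b) = tr(a)*tr(a b a) - tr(a b)   [square of a] = x^2*z - x*y - z
tr(a^2 b^-1 a) = tr(a^3)*tr(b) - tr(a^3 b)   [inverse elimination on b] = x^3*y - x^2*z - 2*x*y + z
tr(b a b a) = tr(b a)*tr(b a) - tr(1)   [split at a repeated b] = z^2 - 2
tr(b a b) = tr(b)*tr(a b) - tr(a)   [square of b] = y*z - x
tr(a b a^2 b) = tr(a)*tr(b a b a) - tr(b a b)   [square of a] = x*z^2 - y*z - x
use: tr(a^2 b^-1 a b) = tr(a b a^2)*tr(b) - tr(a b a^2 b)   [inverse elimination on b] = x^2*y*z - x*y^2 - x*z^2 + x
tr(b^-1 a b^-1 a^2) = tr(a^2 b^-1 a)*tr(b) - tr(a^2 b^-1 a b)   [inverse elimination on b] = x^3*y^2 - 2*x^2*y*z - x*y^2 + x*z^2 + y*z - x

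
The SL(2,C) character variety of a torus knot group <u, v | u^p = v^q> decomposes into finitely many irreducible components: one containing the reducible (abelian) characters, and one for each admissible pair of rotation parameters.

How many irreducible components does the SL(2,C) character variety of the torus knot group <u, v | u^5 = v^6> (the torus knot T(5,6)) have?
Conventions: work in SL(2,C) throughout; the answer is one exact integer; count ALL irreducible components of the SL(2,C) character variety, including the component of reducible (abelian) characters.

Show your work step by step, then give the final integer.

11

For T(5,6): irreducibility forces the central element u^5 = v^6 to one of +I, -I.
So on each irreducible component the traces are pinned: tr(u) = 2*cos(pi*alpha/5) with 1 <= alpha <= 4, tr(v) = 2*cos(pi*beta/6) with 1 <= beta <= 5.
The two central values (-1)^alpha I and (-1)^beta I must be the same matrix, so alpha and beta share a parity.
count pairs: odd alpha (2 choices) x odd beta (3), plus even alpha (2) x even beta (2): 2*3 + 2*2 = 10.
components with irreducible characters: 10; plus the single component of reducible (abelian) characters: total 11.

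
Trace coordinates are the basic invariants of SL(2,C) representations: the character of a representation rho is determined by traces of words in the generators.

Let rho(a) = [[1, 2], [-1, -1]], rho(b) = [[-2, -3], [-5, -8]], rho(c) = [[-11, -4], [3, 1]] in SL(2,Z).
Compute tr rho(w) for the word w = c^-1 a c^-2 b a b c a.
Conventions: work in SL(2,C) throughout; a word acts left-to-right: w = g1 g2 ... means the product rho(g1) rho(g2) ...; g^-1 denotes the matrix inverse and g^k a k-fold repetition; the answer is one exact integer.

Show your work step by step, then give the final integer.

rho(c^-1) = [[1, 4], [-3, -11]]
... * rho(a) = [[1, 2], [-1, -1]]  ->  [[-3, -2], [8, 5]]
... * rho(c^-1) = [[1, 4], [-3, -11]]  ->  [[3, 10], [-7, -23]]
... * rho(c^-1) = [[1, 4], [-3, -11]]  ->  [[-27, -98], [62, 225]]
... * rho(b) = [[-2, -3], [-5, -8]]  ->  [[544, 865], [-1249, -1986]]
... * rho(a) = [[1, 2], [-1, -1]]  ->  [[-321, 223], [737, -512]]
... * rho(b) = [[-2, -3], [-5, -8]]  ->  [[-473, -821], [1086, 1885]]
... * rho(c) = [[-11, -4], [3, 1]]  ->  [[2740, 1071], [-6291, -2459]]
... * rho(a) = [[1, 2], [-1, -1]]  ->  [[1669, 4409], [-3832, -10123]]
tr = 1669 + -10123 = -8454

-8454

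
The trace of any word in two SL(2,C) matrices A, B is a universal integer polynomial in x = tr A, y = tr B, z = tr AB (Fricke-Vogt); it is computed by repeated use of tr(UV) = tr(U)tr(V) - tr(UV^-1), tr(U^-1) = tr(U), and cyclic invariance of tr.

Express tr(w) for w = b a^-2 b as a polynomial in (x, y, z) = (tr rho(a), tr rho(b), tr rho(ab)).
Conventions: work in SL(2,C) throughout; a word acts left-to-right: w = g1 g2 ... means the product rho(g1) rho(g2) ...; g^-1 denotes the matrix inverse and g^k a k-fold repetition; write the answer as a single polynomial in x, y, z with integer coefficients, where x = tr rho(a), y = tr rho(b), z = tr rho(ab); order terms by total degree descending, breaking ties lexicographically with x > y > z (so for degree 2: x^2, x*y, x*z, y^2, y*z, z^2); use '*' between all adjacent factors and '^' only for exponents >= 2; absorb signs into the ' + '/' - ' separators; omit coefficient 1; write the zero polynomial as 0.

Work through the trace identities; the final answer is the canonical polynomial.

x^2*y^2 - x*y*z - x^2 - y^2 + 2

reduce: tr(b^2) = tr(b) tr(b) - tr(1)   [square of b] = y^2 - 2
tr(b^2 a) = tr(b) tr(a b) - tr(a)   [square of b] = y*z - x
tr(a^-1 b^2) = tr(b^2) tr(a) - tr(b^2 a)   [inverse elimination on a] = x*y^2 - y*z - x
tr(b a^-2 b) = tr(a^-1 b^2) tr(a) - tr(a^-1 b^2 a)   [inverse elimination on a] = x^2*y^2 - x*y*z - x^2 - y^2 + 2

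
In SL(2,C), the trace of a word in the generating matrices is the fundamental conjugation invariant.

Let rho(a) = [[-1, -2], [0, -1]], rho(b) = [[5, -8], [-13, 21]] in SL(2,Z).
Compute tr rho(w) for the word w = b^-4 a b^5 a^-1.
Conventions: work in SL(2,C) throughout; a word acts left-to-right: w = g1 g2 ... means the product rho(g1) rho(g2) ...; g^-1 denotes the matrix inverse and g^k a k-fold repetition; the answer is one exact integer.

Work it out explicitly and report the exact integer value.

rho(b^-1) = [[21, 8], [13, 5]]
... * rho(b^-1) = [[21, 8], [13, 5]]  ->  [[545, 208], [338, 129]]
... * rho(b^-1) = [[21, 8], [13, 5]]  ->  [[14149, 5400], [8775, 3349]]
... * rho(b^-1) = [[21, 8], [13, 5]]  ->  [[367329, 140192], [227812, 86945]]
... * rho(a) = [[-1, -2], [0, -1]]  ->  [[-367329, -874850], [-227812, -542569]]
... * rho(b) = [[5, -8], [-13, 21]]  ->  [[9536405, -15433218], [5914337, -9571453]]
... * rho(b) = [[5, -8], [-13, 21]]  ->  [[248313859, -400388818], [154000574, -248315209]]
... * rho(b) = [[5, -8], [-13, 21]]  ->  [[6446623929, -10394676050], [3998100587, -6446623981]]
... * rho(b) = [[5, -8], [-13, 21]]  ->  [[167363908295, -269861188482], [103796614688, -167363908297]]
... * rho(b) = [[5, -8], [-13, 21]]  ->  [[4345014991741, -7005996224482], [2694713881301, -4345014991741]]
... * rho(a^-1) = [[-1, 2], [0, -1]]  ->  [[-4345014991741, 15696026207964], [-2694713881301, 9734442754343]]
tr = -4345014991741 + 9734442754343 = 5389427762602

5389427762602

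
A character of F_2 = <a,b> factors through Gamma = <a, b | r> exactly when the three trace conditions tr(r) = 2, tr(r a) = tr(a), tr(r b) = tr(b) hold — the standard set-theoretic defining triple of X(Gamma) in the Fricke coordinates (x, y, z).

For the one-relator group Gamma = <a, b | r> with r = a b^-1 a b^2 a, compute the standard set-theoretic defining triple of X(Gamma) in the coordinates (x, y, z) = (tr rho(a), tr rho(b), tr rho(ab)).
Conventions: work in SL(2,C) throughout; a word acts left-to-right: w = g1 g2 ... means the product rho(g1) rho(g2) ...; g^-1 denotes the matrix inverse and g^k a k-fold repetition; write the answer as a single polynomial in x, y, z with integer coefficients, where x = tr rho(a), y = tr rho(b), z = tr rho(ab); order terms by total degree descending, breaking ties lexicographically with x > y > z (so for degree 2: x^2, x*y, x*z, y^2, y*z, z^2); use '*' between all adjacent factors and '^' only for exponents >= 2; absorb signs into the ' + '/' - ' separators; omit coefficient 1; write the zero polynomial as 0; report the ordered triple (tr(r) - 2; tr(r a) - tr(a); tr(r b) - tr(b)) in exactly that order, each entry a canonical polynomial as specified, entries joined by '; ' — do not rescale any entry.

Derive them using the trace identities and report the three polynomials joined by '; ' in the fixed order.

use: trace(a^2 b) = trace(a) trace(b a) - trace(b)  (reduce the a square) = x*z - y
trace(a^2) = trace(a) trace(a) - trace(1)  (reduce the a square) = x^2 - 2
apply: trace(b^2 a^2) = trace(b) trace(a^2 b) - trace(a^2)  (reduce the b square) = x*y*z - x^2 - y^2 + 2
trace(b^2 a) = trace(b) trace(a b) - trace(a)  (reduce the b square) = y*z - x
trace(a b^2 a^2) = trace(a) trace(b^2 a^2) - trace(b^2 a)  (reduce the a square) = x^2*y*z - x^3 - x*y^2 - y*z + 3*x
trace(a b a b) = trace(a b) trace(a b) - trace(1)  (split on a) = z^2 - 2
apply: trace(b a b^2 a) = trace(b) trace(a b a b) - trace(a b a)  (reduce the b square) = y*z^2 - x*z - y
apply: trace(b a b^2) = trace(b) trace(b a b) - trace(b a)  (reduce the b square) = y^2*z - x*y - z
trace(a b^2 a^2 b) = trace(a) trace(b a b^2 a) - trace(b a b^2)  (reduce the a square) = x*y*z^2 - x^2*z - y^2*z + z
trace(a b^-1 a b^2 a) = trace(a b^2 a^2) trace(b) - trace(a b^2 a^2 b)  (eliminate b^-1) = x^2*y^2*z - x^3*y - x*y^3 - x*y*z^2 + x^2*z + 3*x*y - z
trace(a b^2 a^3) = trace(a) trace(a b^2 a^2) - trace(a b^2 a)  (reduce the a square) = x^3*y*z - x^4 - x^2*y^2 - 2*x*y*z + 4*x^2 + y^2 - 2
trace(a b^2 a^3 b) = trace(a) trace(b a b^2 a^2) - trace(b a b^2 a)  (reduce the a square) = x^2*y*z^2 - x^3*z - x*y^2*z - y*z^2 + 2*x*z + y
trace(a b^-1 a b^2 a^2) = trace(a b^2 a^3) trace(b) - trace(a b^2 a^3 b)  (eliminate b^-1) = x^3*y^2*z - x^4*y - x^2*y^3 - x^2*y*z^2 + x^3*z - x*y^2*z + 4*x^2*y + y^3 + y*z^2 - 2*x*z - 3*y
use: trace(a b^2 a b a) = trace(a) trace(b^2 a b a) - trace(b^2 a b)  (reduce the a square) = x*y*z^2 - x^2*z - y^2*z + z
use: trace(a b a b a b) = trace(a b a b) trace(a b) - trace(b a)  (split on a) = z^3 - 3*z
trace(a b a b a) = trace(a) trace(b a b a) - trace(b a b)  (reduce the a square) = x*z^2 - y*z - x
apply: trace(a b^2 a b a b) = trace(b) trace(a b a b a b) - trace(a b a b a)  (reduce the b square) = y*z^3 - x*z^2 - 2*y*z + x
trace(a b^-1 a b^2 a b) = trace(a b^2 a b a) trace(b) - trace(a b^2 a b a b)  (eliminate b^-1) = x*y^2*z^2 - x^2*y*z - y^3*z - y*z^3 + x*z^2 + 3*y*z - x
assemble the triple (trace(r) - 2; trace(r a) - x; trace(r b) - y)

x^2*y^2*z - x^3*y - x*y^3 - x*y*z^2 + x^2*z + 3*x*y - z - 2; x^3*y^2*z - x^4*y - x^2*y^3 - x^2*y*z^2 + x^3*z - x*y^2*z + 4*x^2*y + y^3 + y*z^2 - 2*x*z - x - 3*y; x*y^2*z^2 - x^2*y*z - y^3*z - y*z^3 + x*z^2 + 3*y*z - x - y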